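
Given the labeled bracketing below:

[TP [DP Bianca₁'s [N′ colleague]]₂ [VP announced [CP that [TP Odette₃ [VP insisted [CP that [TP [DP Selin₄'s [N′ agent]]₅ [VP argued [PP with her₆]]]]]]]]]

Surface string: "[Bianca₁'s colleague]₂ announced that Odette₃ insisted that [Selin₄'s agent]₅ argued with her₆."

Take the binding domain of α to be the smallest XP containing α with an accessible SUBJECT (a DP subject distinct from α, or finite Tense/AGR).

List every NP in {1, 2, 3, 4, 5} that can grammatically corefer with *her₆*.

{1, 2, 3, 4}

*her* is a pronoun, so Principle B applies: it must be free in its binding domain.
Binding domain of *her₆*: the embedded TP, whose subject is [Selin₄'s agent]₅.
*Bianca₁* and the pronoun do not c-command one another → neither Principle B nor Principle C is at stake; coindexation permitted.
*[Bianca₁'s colleague]₂* c-commands the pronoun but from outside its binding domain, and is not c-commanded by it → coindexation permitted.
*Odette₃* c-commands the pronoun but from outside its binding domain, and is not c-commanded by it → coindexation permitted.
*Selin₄* and the pronoun do not c-command one another → neither Principle B nor Principle C is at stake; coindexation permitted.
*[Selin₄'s agent]₅* c-commands the pronoun within its binding domain → coindexation would violate Principle B.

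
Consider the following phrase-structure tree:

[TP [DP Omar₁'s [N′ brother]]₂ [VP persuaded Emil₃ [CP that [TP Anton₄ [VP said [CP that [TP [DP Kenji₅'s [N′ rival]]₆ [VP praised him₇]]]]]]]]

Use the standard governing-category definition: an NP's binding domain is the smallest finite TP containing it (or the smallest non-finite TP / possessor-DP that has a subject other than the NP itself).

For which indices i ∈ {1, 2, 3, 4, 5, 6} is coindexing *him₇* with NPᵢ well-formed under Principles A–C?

{1, 2, 3, 4, 5}

*him* is a pronoun, so Principle B applies: it must be free in its binding domain.
Binding domain of *him₇*: the embedded TP, whose subject is [Kenji₅'s rival]₆.
*Omar₁* and the pronoun do not c-command one another → neither Principle B nor Principle C is at stake; coindexation permitted.
*[Omar₁'s brother]₂* c-commands the pronoun but from outside its binding domain, and is not c-commanded by it → coindexation permitted.
*Emil₃* c-commands the pronoun but from outside its binding domain, and is not c-commanded by it → coindexation permitted.
*Anton₄* c-commands the pronoun but from outside its binding domain, and is not c-commanded by it → coindexation permitted.
*Kenji₅* and the pronoun do not c-command one another → neither Principle B nor Principle C is at stake; coindexation permitted.
*[Kenji₅'s rival]₆* c-commands the pronoun within its binding domain → coindexation would violate Principle B.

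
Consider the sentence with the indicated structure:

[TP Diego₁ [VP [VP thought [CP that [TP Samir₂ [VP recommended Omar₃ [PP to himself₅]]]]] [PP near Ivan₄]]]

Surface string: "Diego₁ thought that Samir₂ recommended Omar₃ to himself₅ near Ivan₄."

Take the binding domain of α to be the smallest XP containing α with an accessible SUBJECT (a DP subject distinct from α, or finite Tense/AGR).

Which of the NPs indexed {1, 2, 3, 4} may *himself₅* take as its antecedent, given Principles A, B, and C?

*himself* is an anaphor, so Principle A applies: it must be bound in its binding domain.
Binding domain of *himself₅*: the embedded TP, whose subject is Samir₂.
*Diego₁* c-commands the anaphor but is outside its binding domain → cannot satisfy Principle A.
*Samir₂* c-commands the anaphor within its binding domain → licit binder.
*Omar₃* c-commands the anaphor within its binding domain → licit binder.
*Ivan₄* does not c-command the anaphor → cannot bind it.

{2, 3}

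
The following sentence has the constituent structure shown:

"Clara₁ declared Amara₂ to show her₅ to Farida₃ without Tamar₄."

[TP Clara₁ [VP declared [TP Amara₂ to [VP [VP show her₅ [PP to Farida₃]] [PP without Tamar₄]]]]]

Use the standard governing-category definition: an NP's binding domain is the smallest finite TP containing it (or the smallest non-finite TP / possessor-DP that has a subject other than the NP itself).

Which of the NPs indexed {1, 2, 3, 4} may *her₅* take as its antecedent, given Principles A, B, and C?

*her* is a pronoun, so Principle B applies: it must be free in its binding domain.
Binding domain of *her₅*: the embedded TP, whose subject is Amara₂.
*Clara₁* c-commands the pronoun but from outside its binding domain, and is not c-commanded by it → coindexation permitted.
*Amara₂* c-commands the pronoun within its binding domain → coindexation would violate Principle B.
*Farida₃*: the pronoun c-commands this R-expression → coindexation would violate Principle C on *Farida₃*.
*Tamar₄* and the pronoun do not c-command one another → neither Principle B nor Principle C is at stake; coindexation permitted.

{1, 4}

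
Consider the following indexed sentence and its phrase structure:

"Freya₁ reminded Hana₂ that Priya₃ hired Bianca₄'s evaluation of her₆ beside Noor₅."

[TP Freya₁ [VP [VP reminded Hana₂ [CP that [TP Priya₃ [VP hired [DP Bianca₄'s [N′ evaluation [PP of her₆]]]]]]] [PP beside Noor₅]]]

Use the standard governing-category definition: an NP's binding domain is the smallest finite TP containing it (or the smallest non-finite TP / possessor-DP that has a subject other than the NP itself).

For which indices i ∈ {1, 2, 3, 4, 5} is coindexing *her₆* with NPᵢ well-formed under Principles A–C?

{1, 2, 3, 5}

*her* is a pronoun, so Principle B applies: it must be free in its binding domain.
Binding domain of *her₆*: the possessed DP, whose subject is Bianca₄.
*Freya₁* c-commands the pronoun but from outside its binding domain, and is not c-commanded by it → coindexation permitted.
*Hana₂* c-commands the pronoun but from outside its binding domain, and is not c-commanded by it → coindexation permitted.
*Priya₃* c-commands the pronoun but from outside its binding domain, and is not c-commanded by it → coindexation permitted.
*Bianca₄* c-commands the pronoun within its binding domain → coindexation would violate Principle B.
*Noor₅* and the pronoun do not c-command one another → neither Principle B nor Principle C is at stake; coindexation permitted.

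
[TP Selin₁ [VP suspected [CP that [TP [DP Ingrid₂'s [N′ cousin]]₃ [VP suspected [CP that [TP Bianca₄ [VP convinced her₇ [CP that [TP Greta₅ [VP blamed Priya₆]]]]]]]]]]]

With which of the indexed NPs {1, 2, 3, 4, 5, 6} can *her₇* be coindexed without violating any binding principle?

{1, 2, 3}

*her* is a pronoun, so Principle B applies: it must be free in its binding domain.
Binding domain of *her₇*: the embedded TP, whose subject is Bianca₄.
*Selin₁* c-commands the pronoun but from outside its binding domain, and is not c-commanded by it → coindexation permitted.
*Ingrid₂* and the pronoun do not c-command one another → neither Principle B nor Principle C is at stake; coindexation permitted.
*[Ingrid₂'s cousin]₃* c-commands the pronoun but from outside its binding domain, and is not c-commanded by it → coindexation permitted.
*Bianca₄* c-commands the pronoun within its binding domain → coindexation would violate Principle B.
*Greta₅*: the pronoun c-commands this R-expression → coindexation would violate Principle C on *Greta₅*.
*Priya₆*: the pronoun c-commands this R-expression → coindexation would violate Principle C on *Priya₆*.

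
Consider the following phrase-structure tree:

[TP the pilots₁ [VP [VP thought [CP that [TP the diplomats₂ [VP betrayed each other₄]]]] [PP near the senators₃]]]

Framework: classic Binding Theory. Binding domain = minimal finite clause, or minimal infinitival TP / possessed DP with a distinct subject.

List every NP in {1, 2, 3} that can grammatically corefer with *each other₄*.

{2}

*each other* is an anaphor, so Principle A applies: it must be bound in its binding domain.
Binding domain of *each other₄*: the embedded TP, whose subject is the diplomats₂.
*the pilots₁* c-commands the anaphor but is outside its binding domain → cannot satisfy Principle A.
*the diplomats₂* c-commands the anaphor within its binding domain → licit binder.
*the senators₃* does not c-command the anaphor → cannot bind it.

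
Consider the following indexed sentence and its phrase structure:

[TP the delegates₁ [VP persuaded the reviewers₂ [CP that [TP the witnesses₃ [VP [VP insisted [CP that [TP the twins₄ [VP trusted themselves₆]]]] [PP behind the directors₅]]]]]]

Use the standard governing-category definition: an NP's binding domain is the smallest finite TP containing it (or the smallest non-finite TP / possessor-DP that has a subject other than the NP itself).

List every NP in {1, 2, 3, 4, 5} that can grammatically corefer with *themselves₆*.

{4}

*themselves* is an anaphor, so Principle A applies: it must be bound in its binding domain.
Binding domain of *themselves₆*: the embedded TP, whose subject is the twins₄.
*the delegates₁* c-commands the anaphor but is outside its binding domain → cannot satisfy Principle A.
*the reviewers₂* c-commands the anaphor but is outside its binding domain → cannot satisfy Principle A.
*the witnesses₃* c-commands the anaphor but is outside its binding domain → cannot satisfy Principle A.
*the twins₄* c-commands the anaphor within its binding domain → licit binder.
*the directors₅* does not c-command the anaphor → cannot bind it.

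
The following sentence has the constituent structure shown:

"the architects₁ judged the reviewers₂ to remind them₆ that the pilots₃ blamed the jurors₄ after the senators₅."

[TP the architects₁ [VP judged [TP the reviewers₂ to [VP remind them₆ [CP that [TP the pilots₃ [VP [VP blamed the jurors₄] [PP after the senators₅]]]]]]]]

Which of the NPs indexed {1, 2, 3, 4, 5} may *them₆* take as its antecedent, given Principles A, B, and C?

{1}

*them* is a pronoun, so Principle B applies: it must be free in its binding domain.
Binding domain of *them₆*: the embedded TP, whose subject is the reviewers₂.
*the architects₁* c-commands the pronoun but from outside its binding domain, and is not c-commanded by it → coindexation permitted.
*the reviewers₂* c-commands the pronoun within its binding domain → coindexation would violate Principle B.
*the pilots₃*: the pronoun c-commands this R-expression → coindexation would violate Principle C on *the pilots₃*.
*the jurors₄*: the pronoun c-commands this R-expression → coindexation would violate Principle C on *the jurors₄*.
*the senators₅*: the pronoun c-commands this R-expression → coindexation would violate Principle C on *the senators₅*.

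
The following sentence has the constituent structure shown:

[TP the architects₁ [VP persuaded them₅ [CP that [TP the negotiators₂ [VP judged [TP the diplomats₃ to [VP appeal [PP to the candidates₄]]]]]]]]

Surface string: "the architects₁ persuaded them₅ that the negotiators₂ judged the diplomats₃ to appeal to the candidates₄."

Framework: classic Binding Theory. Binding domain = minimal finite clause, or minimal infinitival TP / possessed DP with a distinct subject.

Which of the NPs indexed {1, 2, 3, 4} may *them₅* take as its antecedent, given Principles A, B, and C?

none

*them* is a pronoun, so Principle B applies: it must be free in its binding domain.
Binding domain of *them₅*: the matrix TP, whose subject is the architects₁.
*the architects₁* c-commands the pronoun within its binding domain → coindexation would violate Principle B.
*the negotiators₂*: the pronoun c-commands this R-expression → coindexation would violate Principle C on *the negotiators₂*.
*the diplomats₃*: the pronoun c-commands this R-expression → coindexation would violate Principle C on *the diplomats₃*.
*the candidates₄*: the pronoun c-commands this R-expression → coindexation would violate Principle C on *the candidates₄*.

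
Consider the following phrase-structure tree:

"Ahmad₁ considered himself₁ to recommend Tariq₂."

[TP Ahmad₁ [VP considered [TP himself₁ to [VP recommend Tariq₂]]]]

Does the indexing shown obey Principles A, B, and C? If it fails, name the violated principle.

grammatical

The two coindexed NPs are *Ahmad₁* and *himself₁*.
*himself₁* is an anaphor; its binding domain is the matrix TP, whose subject is Ahmad₁. *Ahmad₁* c-commands it within that domain and shares its index, so Principle A is satisfied.
*Ahmad₁* is an R-expression; *himself₁* does not c-command it, and no other NP shares its index, so Principle C is satisfied.
All principles are respected.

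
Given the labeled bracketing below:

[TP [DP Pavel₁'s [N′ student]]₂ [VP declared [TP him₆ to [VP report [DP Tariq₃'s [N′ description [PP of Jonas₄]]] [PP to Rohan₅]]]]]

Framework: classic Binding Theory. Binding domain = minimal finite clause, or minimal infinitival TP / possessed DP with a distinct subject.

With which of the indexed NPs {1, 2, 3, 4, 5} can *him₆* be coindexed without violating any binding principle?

*him* is a pronoun, so Principle B applies: it must be free in its binding domain.
Binding domain of *him₆*: the matrix TP, whose subject is [Pavel₁'s student]₂.
*Pavel₁* and the pronoun do not c-command one another → neither Principle B nor Principle C is at stake; coindexation permitted.
*[Pavel₁'s student]₂* c-commands the pronoun within its binding domain → coindexation would violate Principle B.
*Tariq₃*: the pronoun c-commands this R-expression → coindexation would violate Principle C on *Tariq₃*.
*Jonas₄*: the pronoun c-commands this R-expression → coindexation would violate Principle C on *Jonas₄*.
*Rohan₅*: the pronoun c-commands this R-expression → coindexation would violate Principle C on *Rohan₅*.

{1}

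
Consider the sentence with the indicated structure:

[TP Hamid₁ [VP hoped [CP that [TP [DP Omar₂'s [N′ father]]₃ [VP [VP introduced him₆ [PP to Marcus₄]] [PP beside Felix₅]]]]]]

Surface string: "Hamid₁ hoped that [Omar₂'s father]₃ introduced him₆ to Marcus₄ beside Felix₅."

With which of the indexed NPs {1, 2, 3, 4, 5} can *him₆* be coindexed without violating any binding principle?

*him* is a pronoun, so Principle B applies: it must be free in its binding domain.
Binding domain of *him₆*: the embedded TP, whose subject is [Omar₂'s father]₃.
*Hamid₁* c-commands the pronoun but from outside its binding domain, and is not c-commanded by it → coindexation permitted.
*Omar₂* and the pronoun do not c-command one another → neither Principle B nor Principle C is at stake; coindexation permitted.
*[Omar₂'s father]₃* c-commands the pronoun within its binding domain → coindexation would violate Principle B.
*Marcus₄*: the pronoun c-commands this R-expression → coindexation would violate Principle C on *Marcus₄*.
*Felix₅* and the pronoun do not c-command one another → neither Principle B nor Principle C is at stake; coindexation permitted.

{1, 2, 5}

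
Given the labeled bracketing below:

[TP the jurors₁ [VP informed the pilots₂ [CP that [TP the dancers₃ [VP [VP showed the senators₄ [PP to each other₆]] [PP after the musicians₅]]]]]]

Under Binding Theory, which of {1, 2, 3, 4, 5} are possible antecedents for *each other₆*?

*each other* is an anaphor, so Principle A applies: it must be bound in its binding domain.
Binding domain of *each other₆*: the embedded TP, whose subject is the dancers₃.
*the jurors₁* c-commands the anaphor but is outside its binding domain → cannot satisfy Principle A.
*the pilots₂* c-commands the anaphor but is outside its binding domain → cannot satisfy Principle A.
*the dancers₃* c-commands the anaphor within its binding domain → licit binder.
*the senators₄* c-commands the anaphor within its binding domain → licit binder.
*the musicians₅* does not c-command the anaphor → cannot bind it.

{3, 4}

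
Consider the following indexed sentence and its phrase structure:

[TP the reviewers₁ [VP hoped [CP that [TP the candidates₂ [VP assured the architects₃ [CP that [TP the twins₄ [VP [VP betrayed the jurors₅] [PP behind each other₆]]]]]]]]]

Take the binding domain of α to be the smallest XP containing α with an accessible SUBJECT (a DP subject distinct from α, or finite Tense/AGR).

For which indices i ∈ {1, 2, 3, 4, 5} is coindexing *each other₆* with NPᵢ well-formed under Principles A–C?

*each other* is an anaphor, so Principle A applies: it must be bound in its binding domain.
Binding domain of *each other₆*: the embedded TP, whose subject is the twins₄.
*the reviewers₁* c-commands the anaphor but is outside its binding domain → cannot satisfy Principle A.
*the candidates₂* c-commands the anaphor but is outside its binding domain → cannot satisfy Principle A.
*the architects₃* c-commands the anaphor but is outside its binding domain → cannot satisfy Principle A.
*the twins₄* c-commands the anaphor within its binding domain → licit binder.
*the jurors₅* does not c-command the anaphor → cannot bind it.

{4}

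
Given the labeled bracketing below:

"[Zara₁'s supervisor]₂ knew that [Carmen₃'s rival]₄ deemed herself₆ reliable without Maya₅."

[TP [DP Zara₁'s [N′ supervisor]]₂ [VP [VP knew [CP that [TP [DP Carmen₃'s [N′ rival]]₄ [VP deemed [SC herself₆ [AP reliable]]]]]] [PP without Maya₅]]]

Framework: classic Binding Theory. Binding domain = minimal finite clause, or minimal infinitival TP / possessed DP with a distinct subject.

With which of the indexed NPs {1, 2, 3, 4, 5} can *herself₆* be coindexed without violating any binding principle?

{4}

*herself* is an anaphor, so Principle A applies: it must be bound in its binding domain.
Binding domain of *herself₆*: the embedded TP, whose subject is [Carmen₃'s rival]₄.
*Zara₁* does not c-command the anaphor → cannot bind it.
*[Zara₁'s supervisor]₂* c-commands the anaphor but is outside its binding domain → cannot satisfy Principle A.
*Carmen₃* does not c-command the anaphor → cannot bind it.
*[Carmen₃'s rival]₄* c-commands the anaphor within its binding domain → licit binder.
*Maya₅* does not c-command the anaphor → cannot bind it.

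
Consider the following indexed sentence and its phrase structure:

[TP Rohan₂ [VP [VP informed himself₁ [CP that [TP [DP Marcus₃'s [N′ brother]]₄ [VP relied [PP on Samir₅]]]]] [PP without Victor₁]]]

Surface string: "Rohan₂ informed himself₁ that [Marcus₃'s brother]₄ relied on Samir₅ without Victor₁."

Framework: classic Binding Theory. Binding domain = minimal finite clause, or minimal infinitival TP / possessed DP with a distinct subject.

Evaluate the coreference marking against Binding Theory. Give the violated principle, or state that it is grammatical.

The two coindexed NPs are *Victor₁* and *himself₁*.
*himself₁* is an anaphor. Principle A requires it to be bound within its binding domain — the matrix TP, whose subject is Rohan₂.
Within that domain it is c-commanded by *Rohan₂*, which does not share its index.
*Victor₁* does not c-command the anaphor at all.
The anaphor is unbound in its domain → Principle A violation.

Principle A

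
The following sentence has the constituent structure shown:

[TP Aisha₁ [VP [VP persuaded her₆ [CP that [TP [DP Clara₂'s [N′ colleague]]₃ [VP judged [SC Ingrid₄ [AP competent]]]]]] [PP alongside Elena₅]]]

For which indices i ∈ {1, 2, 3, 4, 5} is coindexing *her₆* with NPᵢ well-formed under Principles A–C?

{5}

*her* is a pronoun, so Principle B applies: it must be free in its binding domain.
Binding domain of *her₆*: the matrix TP, whose subject is Aisha₁.
*Aisha₁* c-commands the pronoun within its binding domain → coindexation would violate Principle B.
*Clara₂*: the pronoun c-commands this R-expression → coindexation would violate Principle C on *Clara₂*.
*[Clara₂'s colleague]₃*: the pronoun c-commands this R-expression → coindexation would violate Principle C on *[Clara₂'s colleague]₃*.
*Ingrid₄*: the pronoun c-commands this R-expression → coindexation would violate Principle C on *Ingrid₄*.
*Elena₅* and the pronoun do not c-command one another → neither Principle B nor Principle C is at stake; coindexation permitted.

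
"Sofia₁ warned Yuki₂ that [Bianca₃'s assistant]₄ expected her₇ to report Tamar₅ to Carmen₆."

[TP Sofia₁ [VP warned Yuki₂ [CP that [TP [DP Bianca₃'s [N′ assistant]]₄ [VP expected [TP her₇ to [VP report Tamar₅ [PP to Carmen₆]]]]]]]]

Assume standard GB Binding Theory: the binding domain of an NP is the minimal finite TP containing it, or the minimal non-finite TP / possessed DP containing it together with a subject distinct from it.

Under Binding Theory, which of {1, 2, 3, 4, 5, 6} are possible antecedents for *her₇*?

{1, 2, 3}

*her* is a pronoun, so Principle B applies: it must be free in its binding domain.
Binding domain of *her₇*: the embedded TP, whose subject is [Bianca₃'s assistant]₄.
*Sofia₁* c-commands the pronoun but from outside its binding domain, and is not c-commanded by it → coindexation permitted.
*Yuki₂* c-commands the pronoun but from outside its binding domain, and is not c-commanded by it → coindexation permitted.
*Bianca₃* and the pronoun do not c-command one another → neither Principle B nor Principle C is at stake; coindexation permitted.
*[Bianca₃'s assistant]₄* c-commands the pronoun within its binding domain → coindexation would violate Principle B.
*Tamar₅*: the pronoun c-commands this R-expression → coindexation would violate Principle C on *Tamar₅*.
*Carmen₆*: the pronoun c-commands this R-expression → coindexation would violate Principle C on *Carmen₆*.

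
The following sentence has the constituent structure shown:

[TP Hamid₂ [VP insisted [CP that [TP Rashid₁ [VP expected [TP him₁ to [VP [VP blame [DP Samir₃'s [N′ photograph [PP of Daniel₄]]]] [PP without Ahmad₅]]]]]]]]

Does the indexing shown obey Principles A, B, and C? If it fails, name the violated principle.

The two coindexed NPs are *Rashid₁* and *him₁*.
*him₁* is a pronoun. Its binding domain is the embedded TP, whose subject is Rashid₁.
*Rashid₁* c-commands it within that domain and carries the same index.
The pronoun is locally bound → Principle B violation.

Principle B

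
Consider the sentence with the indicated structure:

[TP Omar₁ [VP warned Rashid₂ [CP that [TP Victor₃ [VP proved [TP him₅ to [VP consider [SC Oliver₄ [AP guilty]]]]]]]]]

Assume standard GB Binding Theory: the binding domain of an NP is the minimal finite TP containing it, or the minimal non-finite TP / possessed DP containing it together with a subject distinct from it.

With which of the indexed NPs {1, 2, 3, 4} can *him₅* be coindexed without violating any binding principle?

{1, 2}

*him* is a pronoun, so Principle B applies: it must be free in its binding domain.
Binding domain of *him₅*: the embedded TP, whose subject is Victor₃.
*Omar₁* c-commands the pronoun but from outside its binding domain, and is not c-commanded by it → coindexation permitted.
*Rashid₂* c-commands the pronoun but from outside its binding domain, and is not c-commanded by it → coindexation permitted.
*Victor₃* c-commands the pronoun within its binding domain → coindexation would violate Principle B.
*Oliver₄*: the pronoun c-commands this R-expression → coindexation would violate Principle C on *Oliver₄*.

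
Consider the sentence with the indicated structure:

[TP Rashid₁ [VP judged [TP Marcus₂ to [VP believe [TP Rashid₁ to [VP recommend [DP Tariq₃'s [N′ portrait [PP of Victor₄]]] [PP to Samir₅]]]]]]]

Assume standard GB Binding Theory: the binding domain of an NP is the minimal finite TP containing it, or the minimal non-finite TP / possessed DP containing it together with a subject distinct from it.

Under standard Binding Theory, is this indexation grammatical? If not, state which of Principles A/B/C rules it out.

The two coindexed NPs are *Rashid₁* (the lower occurrence) and *Rashid₁* (the higher occurrence).
*Rashid₁* (the lower occurrence) is an R-expression. Principle C requires it to be free everywhere.
*Rashid₁* (the higher occurrence) c-commands it and carries the same index.
The R-expression is bound → Principle C violation.

Principle C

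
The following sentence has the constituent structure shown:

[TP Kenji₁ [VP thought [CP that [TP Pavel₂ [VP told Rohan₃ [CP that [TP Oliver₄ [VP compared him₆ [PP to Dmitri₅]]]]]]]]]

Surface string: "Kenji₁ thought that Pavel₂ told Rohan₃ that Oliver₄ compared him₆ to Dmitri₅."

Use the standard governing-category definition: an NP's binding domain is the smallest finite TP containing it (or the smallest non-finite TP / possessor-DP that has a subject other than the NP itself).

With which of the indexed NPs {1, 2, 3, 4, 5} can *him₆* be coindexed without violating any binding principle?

*him* is a pronoun, so Principle B applies: it must be free in its binding domain.
Binding domain of *him₆*: the embedded TP, whose subject is Oliver₄.
*Kenji₁* c-commands the pronoun but from outside its binding domain, and is not c-commanded by it → coindexation permitted.
*Pavel₂* c-commands the pronoun but from outside its binding domain, and is not c-commanded by it → coindexation permitted.
*Rohan₃* c-commands the pronoun but from outside its binding domain, and is not c-commanded by it → coindexation permitted.
*Oliver₄* c-commands the pronoun within its binding domain → coindexation would violate Principle B.
*Dmitri₅*: the pronoun c-commands this R-expression → coindexation would violate Principle C on *Dmitri₅*.

{1, 2, 3}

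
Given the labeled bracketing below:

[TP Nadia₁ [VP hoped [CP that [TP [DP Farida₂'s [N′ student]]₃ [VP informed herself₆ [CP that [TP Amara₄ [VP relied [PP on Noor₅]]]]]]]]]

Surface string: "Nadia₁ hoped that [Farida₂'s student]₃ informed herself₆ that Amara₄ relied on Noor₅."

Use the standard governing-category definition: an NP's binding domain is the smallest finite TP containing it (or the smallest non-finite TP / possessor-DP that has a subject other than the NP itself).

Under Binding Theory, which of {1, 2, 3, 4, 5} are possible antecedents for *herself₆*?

{3}

*herself* is an anaphor, so Principle A applies: it must be bound in its binding domain.
Binding domain of *herself₆*: the embedded TP, whose subject is [Farida₂'s student]₃.
*Nadia₁* c-commands the anaphor but is outside its binding domain → cannot satisfy Principle A.
*Farida₂* does not c-command the anaphor → cannot bind it.
*[Farida₂'s student]₃* c-commands the anaphor within its binding domain → licit binder.
*Amara₄* does not c-command the anaphor → cannot bind it.
*Noor₅* does not c-command the anaphor → cannot bind it.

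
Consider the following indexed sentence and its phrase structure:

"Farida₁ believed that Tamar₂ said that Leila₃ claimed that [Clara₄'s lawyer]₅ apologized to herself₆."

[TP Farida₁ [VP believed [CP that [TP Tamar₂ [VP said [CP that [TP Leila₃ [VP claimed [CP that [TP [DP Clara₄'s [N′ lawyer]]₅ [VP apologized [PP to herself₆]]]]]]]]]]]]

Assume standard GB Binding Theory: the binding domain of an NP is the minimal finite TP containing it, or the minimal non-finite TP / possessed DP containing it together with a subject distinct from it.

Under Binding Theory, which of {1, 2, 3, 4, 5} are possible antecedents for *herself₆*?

*herself* is an anaphor, so Principle A applies: it must be bound in its binding domain.
Binding domain of *herself₆*: the embedded TP, whose subject is [Clara₄'s lawyer]₅.
*Farida₁* c-commands the anaphor but is outside its binding domain → cannot satisfy Principle A.
*Tamar₂* c-commands the anaphor but is outside its binding domain → cannot satisfy Principle A.
*Leila₃* c-commands the anaphor but is outside its binding domain → cannot satisfy Principle A.
*Clara₄* does not c-command the anaphor → cannot bind it.
*[Clara₄'s lawyer]₅* c-commands the anaphor within its binding domain → licit binder.

{5}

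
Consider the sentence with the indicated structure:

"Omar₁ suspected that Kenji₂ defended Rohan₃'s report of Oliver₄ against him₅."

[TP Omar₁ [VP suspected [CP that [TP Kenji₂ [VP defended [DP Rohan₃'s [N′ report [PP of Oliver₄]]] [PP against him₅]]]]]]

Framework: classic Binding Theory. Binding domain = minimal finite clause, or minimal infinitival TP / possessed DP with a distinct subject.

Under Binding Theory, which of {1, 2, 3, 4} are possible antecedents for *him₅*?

*him* is a pronoun, so Principle B applies: it must be free in its binding domain.
Binding domain of *him₅*: the embedded TP, whose subject is Kenji₂.
*Omar₁* c-commands the pronoun but from outside its binding domain, and is not c-commanded by it → coindexation permitted.
*Kenji₂* c-commands the pronoun within its binding domain → coindexation would violate Principle B.
*Rohan₃* and the pronoun do not c-command one another → neither Principle B nor Principle C is at stake; coindexation permitted.
*Oliver₄* and the pronoun do not c-command one another → neither Principle B nor Principle C is at stake; coindexation permitted.

{1, 3, 4}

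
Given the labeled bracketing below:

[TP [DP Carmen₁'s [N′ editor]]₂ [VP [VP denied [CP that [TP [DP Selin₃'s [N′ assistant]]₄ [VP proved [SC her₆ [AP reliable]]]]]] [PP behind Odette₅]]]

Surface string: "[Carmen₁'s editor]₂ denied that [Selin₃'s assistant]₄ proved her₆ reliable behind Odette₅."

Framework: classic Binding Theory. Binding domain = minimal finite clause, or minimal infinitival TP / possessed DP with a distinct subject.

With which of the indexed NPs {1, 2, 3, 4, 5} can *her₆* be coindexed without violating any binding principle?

*her* is a pronoun, so Principle B applies: it must be free in its binding domain.
Binding domain of *her₆*: the embedded TP, whose subject is [Selin₃'s assistant]₄.
*Carmen₁* and the pronoun do not c-command one another → neither Principle B nor Principle C is at stake; coindexation permitted.
*[Carmen₁'s editor]₂* c-commands the pronoun but from outside its binding domain, and is not c-commanded by it → coindexation permitted.
*Selin₃* and the pronoun do not c-command one another → neither Principle B nor Principle C is at stake; coindexation permitted.
*[Selin₃'s assistant]₄* c-commands the pronoun within its binding domain → coindexation would violate Principle B.
*Odette₅* and the pronoun do not c-command one another → neither Principle B nor Principle C is at stake; coindexation permitted.

{1, 2, 3, 5}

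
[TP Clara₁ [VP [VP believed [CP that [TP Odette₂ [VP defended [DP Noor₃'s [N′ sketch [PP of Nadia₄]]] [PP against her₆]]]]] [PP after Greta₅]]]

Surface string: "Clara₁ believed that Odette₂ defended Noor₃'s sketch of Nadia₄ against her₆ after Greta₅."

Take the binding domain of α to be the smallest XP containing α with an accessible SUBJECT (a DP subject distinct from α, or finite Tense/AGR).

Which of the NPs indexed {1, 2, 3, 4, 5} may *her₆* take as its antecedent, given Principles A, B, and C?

*her* is a pronoun, so Principle B applies: it must be free in its binding domain.
Binding domain of *her₆*: the embedded TP, whose subject is Odette₂.
*Clara₁* c-commands the pronoun but from outside its binding domain, and is not c-commanded by it → coindexation permitted.
*Odette₂* c-commands the pronoun within its binding domain → coindexation would violate Principle B.
*Noor₃* and the pronoun do not c-command one another → neither Principle B nor Principle C is at stake; coindexation permitted.
*Nadia₄* and the pronoun do not c-command one another → neither Principle B nor Principle C is at stake; coindexation permitted.
*Greta₅* and the pronoun do not c-command one another → neither Principle B nor Principle C is at stake; coindexation permitted.

{1, 3, 4, 5}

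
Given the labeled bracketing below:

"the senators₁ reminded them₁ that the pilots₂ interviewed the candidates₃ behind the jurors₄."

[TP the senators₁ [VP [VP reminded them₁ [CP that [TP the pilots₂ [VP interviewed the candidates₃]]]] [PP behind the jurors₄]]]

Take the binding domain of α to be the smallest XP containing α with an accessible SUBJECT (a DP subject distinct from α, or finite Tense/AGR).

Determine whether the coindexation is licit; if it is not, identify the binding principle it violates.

Principle B

The two coindexed NPs are *the senators₁* and *them₁*.
*them₁* is a pronoun. Its binding domain is the matrix TP, whose subject is the senators₁.
*the senators₁* c-commands it within that domain and carries the same index.
The pronoun is locally bound → Principle B violation.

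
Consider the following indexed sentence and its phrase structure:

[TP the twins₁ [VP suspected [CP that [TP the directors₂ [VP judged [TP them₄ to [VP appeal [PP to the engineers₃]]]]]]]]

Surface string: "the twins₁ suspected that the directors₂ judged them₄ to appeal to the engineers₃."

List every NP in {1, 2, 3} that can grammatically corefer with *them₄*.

{1}

*them* is a pronoun, so Principle B applies: it must be free in its binding domain.
Binding domain of *them₄*: the embedded TP, whose subject is the directors₂.
*the twins₁* c-commands the pronoun but from outside its binding domain, and is not c-commanded by it → coindexation permitted.
*the directors₂* c-commands the pronoun within its binding domain → coindexation would violate Principle B.
*the engineers₃*: the pronoun c-commands this R-expression → coindexation would violate Principle C on *the engineers₃*.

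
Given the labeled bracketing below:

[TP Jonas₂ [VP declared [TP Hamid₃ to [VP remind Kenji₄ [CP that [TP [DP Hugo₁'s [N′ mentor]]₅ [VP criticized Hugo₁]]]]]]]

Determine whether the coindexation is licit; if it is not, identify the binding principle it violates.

The two coindexed NPs are *Hugo₁* and *Hugo₁*.
*Hugo₁* is an R-expression; no coindexed NP c-commands it, so Principle C holds.
*Hugo₁* is an R-expression; *Hugo₁* does not c-command it, and no other NP shares its index, so Principle C is satisfied.
All principles are respected.

grammatical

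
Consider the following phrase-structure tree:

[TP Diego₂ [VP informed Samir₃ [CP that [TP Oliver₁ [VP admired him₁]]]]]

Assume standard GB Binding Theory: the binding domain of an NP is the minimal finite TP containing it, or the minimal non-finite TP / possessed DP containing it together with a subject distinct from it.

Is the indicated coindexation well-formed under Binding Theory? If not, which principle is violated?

Principle B

The two coindexed NPs are *Oliver₁* and *him₁*.
*him₁* is a pronoun. Its binding domain is the embedded TP, whose subject is Oliver₁.
*Oliver₁* c-commands it within that domain and carries the same index.
The pronoun is locally bound → Principle B violation.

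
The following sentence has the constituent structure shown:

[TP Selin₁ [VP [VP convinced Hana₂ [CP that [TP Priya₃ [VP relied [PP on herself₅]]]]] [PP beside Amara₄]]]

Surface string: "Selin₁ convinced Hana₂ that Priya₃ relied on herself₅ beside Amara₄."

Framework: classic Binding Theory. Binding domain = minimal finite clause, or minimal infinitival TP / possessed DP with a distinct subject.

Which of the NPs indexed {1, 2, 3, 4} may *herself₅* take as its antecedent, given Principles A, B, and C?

{3}

*herself* is an anaphor, so Principle A applies: it must be bound in its binding domain.
Binding domain of *herself₅*: the embedded TP, whose subject is Priya₃.
*Selin₁* c-commands the anaphor but is outside its binding domain → cannot satisfy Principle A.
*Hana₂* c-commands the anaphor but is outside its binding domain → cannot satisfy Principle A.
*Priya₃* c-commands the anaphor within its binding domain → licit binder.
*Amara₄* does not c-command the anaphor → cannot bind it.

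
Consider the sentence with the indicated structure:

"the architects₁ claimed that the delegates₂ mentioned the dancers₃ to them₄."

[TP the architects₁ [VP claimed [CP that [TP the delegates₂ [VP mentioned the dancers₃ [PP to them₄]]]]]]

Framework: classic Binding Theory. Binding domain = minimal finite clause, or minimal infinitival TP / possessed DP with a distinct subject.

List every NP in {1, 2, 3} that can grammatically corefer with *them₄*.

{1}

*them* is a pronoun, so Principle B applies: it must be free in its binding domain.
Binding domain of *them₄*: the embedded TP, whose subject is the delegates₂.
*the architects₁* c-commands the pronoun but from outside its binding domain, and is not c-commanded by it → coindexation permitted.
*the delegates₂* c-commands the pronoun within its binding domain → coindexation would violate Principle B.
*the dancers₃* c-commands the pronoun within its binding domain → coindexation would violate Principle B.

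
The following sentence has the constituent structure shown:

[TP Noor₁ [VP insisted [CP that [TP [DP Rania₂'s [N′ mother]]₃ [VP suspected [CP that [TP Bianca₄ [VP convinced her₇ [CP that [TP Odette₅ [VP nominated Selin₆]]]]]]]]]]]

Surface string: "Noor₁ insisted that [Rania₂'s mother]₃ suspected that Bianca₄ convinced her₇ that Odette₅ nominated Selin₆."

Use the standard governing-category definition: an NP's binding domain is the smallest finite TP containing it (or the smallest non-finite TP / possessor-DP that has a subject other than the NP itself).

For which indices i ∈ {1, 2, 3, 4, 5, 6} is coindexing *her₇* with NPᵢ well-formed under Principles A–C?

*her* is a pronoun, so Principle B applies: it must be free in its binding domain.
Binding domain of *her₇*: the embedded TP, whose subject is Bianca₄.
*Noor₁* c-commands the pronoun but from outside its binding domain, and is not c-commanded by it → coindexation permitted.
*Rania₂* and the pronoun do not c-command one another → neither Principle B nor Principle C is at stake; coindexation permitted.
*[Rania₂'s mother]₃* c-commands the pronoun but from outside its binding domain, and is not c-commanded by it → coindexation permitted.
*Bianca₄* c-commands the pronoun within its binding domain → coindexation would violate Principle B.
*Odette₅*: the pronoun c-commands this R-expression → coindexation would violate Principle C on *Odette₅*.
*Selin₆*: the pronoun c-commands this R-expression → coindexation would violate Principle C on *Selin₆*.

{1, 2, 3}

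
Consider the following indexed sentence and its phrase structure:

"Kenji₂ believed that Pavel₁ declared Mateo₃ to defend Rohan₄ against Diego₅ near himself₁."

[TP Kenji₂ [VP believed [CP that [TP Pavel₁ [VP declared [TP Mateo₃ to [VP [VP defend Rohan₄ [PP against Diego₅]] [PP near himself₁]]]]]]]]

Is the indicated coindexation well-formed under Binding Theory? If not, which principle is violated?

Principle A

The two coindexed NPs are *Pavel₁* and *himself₁*.
*himself₁* is an anaphor. Principle A requires it to be bound within its binding domain — the embedded TP, whose subject is Mateo₃.
Within that domain it is c-commanded by *Mateo₃*, which does not share its index.
*Pavel₁* does c-command the anaphor, but from outside its binding domain.
The anaphor is unbound in its domain → Principle A violation.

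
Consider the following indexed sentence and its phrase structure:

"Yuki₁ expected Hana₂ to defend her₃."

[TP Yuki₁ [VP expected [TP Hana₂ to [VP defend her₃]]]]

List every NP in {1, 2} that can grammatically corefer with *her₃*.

*her* is a pronoun, so Principle B applies: it must be free in its binding domain.
Binding domain of *her₃*: the embedded TP, whose subject is Hana₂.
*Yuki₁* c-commands the pronoun but from outside its binding domain, and is not c-commanded by it → coindexation permitted.
*Hana₂* c-commands the pronoun within its binding domain → coindexation would violate Principle B.

{1}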